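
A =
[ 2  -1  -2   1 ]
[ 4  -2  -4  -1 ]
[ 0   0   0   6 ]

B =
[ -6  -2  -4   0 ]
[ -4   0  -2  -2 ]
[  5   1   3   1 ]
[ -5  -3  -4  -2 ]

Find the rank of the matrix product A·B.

First compute AB:
[[-23,  -9, -16,  -2],
 [-31,  -9, -20,   2],
 [-30, -18, -24, -12]]
Now row reduce the product.
R2 ← R2 − (31/23)·R1: [0, 72/23, 36/23, 108/23]
R3 ← R3 − (30/23)·R1: [0, -144/23, -72/23, -216/23]
R3 ← R3 + (2)·R2: [0, 0, 0, 0]
2 nonzero rows, so rank(AB) = 2.

2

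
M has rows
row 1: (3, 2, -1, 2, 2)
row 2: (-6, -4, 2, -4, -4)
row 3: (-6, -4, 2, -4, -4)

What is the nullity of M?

Row reduce to echelon form.
R2 ← R2 + (2)·R1: [0, 0, 0, 0, 0]
R3 ← R3 + (2)·R1: [0, 0, 0, 0, 0]
1 nonzero row, so rank(M) = 1.
M has 5 columns; by rank–nullity, nullity = 5 − 1 = 4.

4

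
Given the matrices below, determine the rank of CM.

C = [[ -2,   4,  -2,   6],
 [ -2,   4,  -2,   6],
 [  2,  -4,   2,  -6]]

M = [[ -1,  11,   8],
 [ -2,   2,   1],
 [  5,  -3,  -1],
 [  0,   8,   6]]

1

First compute CM:
[[-16,  40,  26],
 [-16,  40,  26],
 [ 16, -40, -26]]
Now row reduce the product.
R2 ← R2 − R1: [0, 0, 0]
R3 ← R3 + R1: [0, 0, 0]
1 nonzero row, so rank(CM) = 1.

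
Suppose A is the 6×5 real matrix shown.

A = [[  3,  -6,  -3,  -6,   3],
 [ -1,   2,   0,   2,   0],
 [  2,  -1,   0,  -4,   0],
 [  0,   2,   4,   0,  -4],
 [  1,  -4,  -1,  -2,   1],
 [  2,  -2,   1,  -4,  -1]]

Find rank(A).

Row reduce to echelon form.
R2 ← R2 + (1/3)·R1: [0, 0, -1, 0, 1]
R3 ← R3 − (2/3)·R1: [0, 3, 2, 0, -2]
R5 ← R5 − (1/3)·R1: [0, -2, 0, 0, 0]
R6 ← R6 − (2/3)·R1: [0, 2, 3, 0, -3]
Swap R2 ↔ R3
R4 ← R4 − (2/3)·R2: [0, 0, 8/3, 0, -8/3]
R5 ← R5 + (2/3)·R2: [0, 0, 4/3, 0, -4/3]
R6 ← R6 − (2/3)·R2: [0, 0, 5/3, 0, -5/3]
R4 ← R4 + (8/3)·R3: [0, 0, 0, 0, 0]
R5 ← R5 + (4/3)·R3: [0, 0, 0, 0, 0]
R6 ← R6 + (5/3)·R3: [0, 0, 0, 0, 0]
Echelon form has 3 nonzero rows, so rank(A) = 3.

3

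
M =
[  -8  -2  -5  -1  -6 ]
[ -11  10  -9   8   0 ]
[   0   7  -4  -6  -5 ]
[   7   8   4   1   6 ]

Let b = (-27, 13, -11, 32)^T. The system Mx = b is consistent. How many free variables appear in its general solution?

Row reduce the augmented matrix [M | b].
R2 ← R2 − (11/8)·R1: [0, 51/4, -17/8, 75/8, 33/4, 401/8]
R4 ← R4 + (7/8)·R1: [0, 25/4, -3/8, 1/8, 3/4, 67/8]
R3 ← R3 − (28/51)·R2: [0, 0, -17/6, -379/34, -162/17, -3929/102]
R4 ← R4 − (25/51)·R2: [0, 0, 2/3, -76/17, -56/17, -826/51]
R4 ← R4 + (4/17)·R3: [0, 0, 0, -2050/289, -1600/289, -7300/289]
The echelon form has 4 nonzero rows, and every pivot lies in the first 5 columns, so rank(M) = rank([M|b]) = 4.
The system is consistent.
Free variables = (unknowns) − (rank) = 5 − 4 = 1.

1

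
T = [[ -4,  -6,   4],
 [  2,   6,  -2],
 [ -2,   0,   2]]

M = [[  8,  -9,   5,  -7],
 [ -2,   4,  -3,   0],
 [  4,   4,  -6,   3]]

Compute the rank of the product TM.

First compute TM:
[[ -4,  28, -26,  40],
 [ -4,  -2,   4, -20],
 [ -8,  26, -22,  20]]
Now row reduce the product.
R2 ← R2 − R1: [0, -30, 30, -60]
R3 ← R3 − (2)·R1: [0, -30, 30, -60]
R3 ← R3 − R2: [0, 0, 0, 0]
2 nonzero rows, so rank(TM) = 2.

2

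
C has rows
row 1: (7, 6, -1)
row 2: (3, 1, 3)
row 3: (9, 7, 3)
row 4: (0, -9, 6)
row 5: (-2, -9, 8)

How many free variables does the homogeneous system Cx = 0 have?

Row reduce to echelon form.
R2 ← R2 − (3/7)·R1: [0, -11/7, 24/7]
R3 ← R3 − (9/7)·R1: [0, -5/7, 30/7]
R5 ← R5 + (2/7)·R1: [0, -51/7, 54/7]
R3 ← R3 − (5/11)·R2: [0, 0, 30/11]
R4 ← R4 − (63/11)·R2: [0, 0, -150/11]
R5 ← R5 − (51/11)·R2: [0, 0, -90/11]
R4 ← R4 + (5)·R3: [0, 0, 0]
R5 ← R5 + (3)·R3: [0, 0, 0]
3 nonzero rows, so rank(C) = 3.
C has 3 columns; by rank–nullity, nullity = 3 − 3 = 0.

0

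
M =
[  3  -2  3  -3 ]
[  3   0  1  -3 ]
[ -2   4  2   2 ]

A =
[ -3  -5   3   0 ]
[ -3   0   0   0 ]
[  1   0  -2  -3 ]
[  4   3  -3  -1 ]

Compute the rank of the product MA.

3

First compute MA:
[[-12, -24,  12,  -6],
 [-20, -24,  16,   0],
 [  4,  16, -16,  -8]]
Now row reduce the product.
R2 ← R2 − (5/3)·R1: [0, 16, -4, 10]
R3 ← R3 + (1/3)·R1: [0, 8, -12, -10]
R3 ← R3 − (1/2)·R2: [0, 0, -10, -15]
3 nonzero rows, so rank(MA) = 3.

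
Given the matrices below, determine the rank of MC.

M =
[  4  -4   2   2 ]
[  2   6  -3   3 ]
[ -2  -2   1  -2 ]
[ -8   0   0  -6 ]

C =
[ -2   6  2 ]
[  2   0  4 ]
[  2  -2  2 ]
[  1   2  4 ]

First compute MC:
[[-10,  24,   4],
 [  5,  24,  34],
 [  0, -18, -18],
 [ 10, -60, -40]]
Now row reduce the product.
R2 ← R2 + (1/2)·R1: [0, 36, 36]
R4 ← R4 + R1: [0, -36, -36]
R3 ← R3 + (1/2)·R2: [0, 0, 0]
R4 ← R4 + R2: [0, 0, 0]
2 nonzero rows, so rank(MC) = 2.

2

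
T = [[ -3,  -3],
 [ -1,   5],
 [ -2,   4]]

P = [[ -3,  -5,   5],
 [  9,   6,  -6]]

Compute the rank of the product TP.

First compute TP:
[[-18,  -3,   3],
 [ 48,  35, -35],
 [ 42,  34, -34]]
Now row reduce the product.
R2 ← R2 + (8/3)·R1: [0, 27, -27]
R3 ← R3 + (7/3)·R1: [0, 27, -27]
R3 ← R3 − R2: [0, 0, 0]
2 nonzero rows, so rank(TP) = 2.

2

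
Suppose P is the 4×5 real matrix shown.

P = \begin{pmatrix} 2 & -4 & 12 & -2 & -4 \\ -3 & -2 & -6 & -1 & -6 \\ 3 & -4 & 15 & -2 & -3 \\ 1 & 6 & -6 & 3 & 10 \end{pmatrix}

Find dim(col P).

Row reduce to echelon form.
R2 ← R2 + (3/2)·R1: [0, -8, 12, -4, -12]
R3 ← R3 − (3/2)·R1: [0, 2, -3, 1, 3]
R4 ← R4 − (1/2)·R1: [0, 8, -12, 4, 12]
R3 ← R3 + (1/4)·R2: [0, 0, 0, 0, 0]
R4 ← R4 + R2: [0, 0, 0, 0, 0]
Echelon form has 2 nonzero rows, so rank(P) = 2.
The column space has dimension equal to the rank: 2.

2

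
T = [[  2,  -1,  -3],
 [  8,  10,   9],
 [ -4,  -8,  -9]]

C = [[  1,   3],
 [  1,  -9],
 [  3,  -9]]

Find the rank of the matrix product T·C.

2

First compute TC:
[[ -8,  42],
 [ 45, -147],
 [-39, 141]]
Now row reduce the product.
R2 ← R2 + (45/8)·R1: [0, 357/4]
R3 ← R3 − (39/8)·R1: [0, -255/4]
R3 ← R3 + (5/7)·R2: [0, 0]
2 nonzero rows, so rank(TC) = 2.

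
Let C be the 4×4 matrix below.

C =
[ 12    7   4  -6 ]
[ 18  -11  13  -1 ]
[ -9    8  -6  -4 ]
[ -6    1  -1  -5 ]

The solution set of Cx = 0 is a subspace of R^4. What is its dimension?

Row reduce to echelon form.
R2 ← R2 − (3/2)·R1: [0, -43/2, 7, 8]
R3 ← R3 + (3/4)·R1: [0, 53/4, -3, -17/2]
R4 ← R4 + (1/2)·R1: [0, 9/2, 1, -8]
R3 ← R3 + (53/86)·R2: [0, 0, 113/86, -307/86]
R4 ← R4 + (9/43)·R2: [0, 0, 106/43, -272/43]
R4 ← R4 − (212/113)·R3: [0, 0, 0, 42/113]
4 nonzero rows, so rank(C) = 4.
C has 4 columns; by rank–nullity, nullity = 4 − 4 = 0.

0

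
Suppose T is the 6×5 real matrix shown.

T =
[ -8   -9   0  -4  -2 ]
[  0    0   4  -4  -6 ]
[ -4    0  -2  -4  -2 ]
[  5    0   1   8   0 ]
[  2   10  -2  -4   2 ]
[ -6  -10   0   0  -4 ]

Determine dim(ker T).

0

Row reduce to echelon form.
R3 ← R3 − (1/2)·R1: [0, 9/2, -2, -2, -1]
R4 ← R4 + (5/8)·R1: [0, -45/8, 1, 11/2, -5/4]
R5 ← R5 + (1/4)·R1: [0, 31/4, -2, -5, 3/2]
R6 ← R6 − (3/4)·R1: [0, -13/4, 0, 3, -5/2]
Swap R2 ↔ R3
R4 ← R4 + (5/4)·R2: [0, 0, -3/2, 3, -5/2]
R5 ← R5 − (31/18)·R2: [0, 0, 13/9, -14/9, 29/9]
R6 ← R6 + (13/18)·R2: [0, 0, -13/9, 14/9, -29/9]
R4 ← R4 + (3/8)·R3: [0, 0, 0, 3/2, -19/4]
R5 ← R5 − (13/36)·R3: [0, 0, 0, -1/9, 97/18]
R6 ← R6 + (13/36)·R3: [0, 0, 0, 1/9, -97/18]
R5 ← R5 + (2/27)·R4: [0, 0, 0, 0, 136/27]
R6 ← R6 − (2/27)·R4: [0, 0, 0, 0, -136/27]
R6 ← R6 + R5: [0, 0, 0, 0, 0]
5 nonzero rows, so rank(T) = 5.
T has 5 columns; by rank–nullity, nullity = 5 − 5 = 0.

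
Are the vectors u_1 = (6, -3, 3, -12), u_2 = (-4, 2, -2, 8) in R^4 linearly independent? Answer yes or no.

Form the matrix with these vectors as rows and row reduce.
R2 ← R2 + (2/3)·R1: [0, 0, 0, 0]
1 nonzero row, so the 2 vectors span a space of dimension 1.
Since 1 < 2, the vectors are linearly dependent.

no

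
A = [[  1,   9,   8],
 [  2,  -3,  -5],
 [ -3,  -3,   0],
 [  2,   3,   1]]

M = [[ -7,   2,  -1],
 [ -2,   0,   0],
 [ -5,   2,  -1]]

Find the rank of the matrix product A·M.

First compute AM:
[[-65,  18,  -9],
 [ 17,  -6,   3],
 [ 27,  -6,   3],
 [-25,   6,  -3]]
Now row reduce the product.
R2 ← R2 + (17/65)·R1: [0, -84/65, 42/65]
R3 ← R3 + (27/65)·R1: [0, 96/65, -48/65]
R4 ← R4 − (5/13)·R1: [0, -12/13, 6/13]
R3 ← R3 + (8/7)·R2: [0, 0, 0]
R4 ← R4 − (5/7)·R2: [0, 0, 0]
2 nonzero rows, so rank(AM) = 2.

2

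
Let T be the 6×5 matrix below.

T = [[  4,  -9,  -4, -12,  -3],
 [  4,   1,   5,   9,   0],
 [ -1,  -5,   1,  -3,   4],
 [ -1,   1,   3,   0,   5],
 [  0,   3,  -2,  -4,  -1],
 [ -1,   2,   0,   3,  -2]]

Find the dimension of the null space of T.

Row reduce to echelon form.
R2 ← R2 − R1: [0, 10, 9, 21, 3]
R3 ← R3 + (1/4)·R1: [0, -29/4, 0, -6, 13/4]
R4 ← R4 + (1/4)·R1: [0, -5/4, 2, -3, 17/4]
R6 ← R6 + (1/4)·R1: [0, -1/4, -1, 0, -11/4]
R3 ← R3 + (29/40)·R2: [0, 0, 261/40, 369/40, 217/40]
R4 ← R4 + (1/8)·R2: [0, 0, 25/8, -3/8, 37/8]
R5 ← R5 − (3/10)·R2: [0, 0, -47/10, -103/10, -19/10]
R6 ← R6 + (1/40)·R2: [0, 0, -31/40, 21/40, -107/40]
R4 ← R4 − (125/261)·R3: [0, 0, 0, -139/29, 529/261]
R5 ← R5 + (188/261)·R3: [0, 0, 0, -106/29, 524/261]
R6 ← R6 + (31/261)·R3: [0, 0, 0, 47/29, -530/261]
R5 ← R5 − (106/139)·R4: [0, 0, 0, 0, 578/1251]
R6 ← R6 + (47/139)·R4: [0, 0, 0, 0, -187/139]
R6 ← R6 + (99/34)·R5: [0, 0, 0, 0, 0]
5 nonzero rows, so rank(T) = 5.
T has 5 columns; by rank–nullity, nullity = 5 − 5 = 0.

0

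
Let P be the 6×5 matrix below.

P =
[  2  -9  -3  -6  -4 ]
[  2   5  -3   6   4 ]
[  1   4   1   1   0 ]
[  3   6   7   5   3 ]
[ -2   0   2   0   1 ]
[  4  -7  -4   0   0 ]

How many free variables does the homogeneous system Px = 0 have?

Row reduce to echelon form.
R2 ← R2 − R1: [0, 14, 0, 12, 8]
R3 ← R3 − (1/2)·R1: [0, 17/2, 5/2, 4, 2]
R4 ← R4 − (3/2)·R1: [0, 39/2, 23/2, 14, 9]
R5 ← R5 + R1: [0, -9, -1, -6, -3]
R6 ← R6 − (2)·R1: [0, 11, 2, 12, 8]
R3 ← R3 − (17/28)·R2: [0, 0, 5/2, -23/7, -20/7]
R4 ← R4 − (39/28)·R2: [0, 0, 23/2, -19/7, -15/7]
R5 ← R5 + (9/14)·R2: [0, 0, -1, 12/7, 15/7]
R6 ← R6 − (11/14)·R2: [0, 0, 2, 18/7, 12/7]
R4 ← R4 − (23/5)·R3: [0, 0, 0, 62/5, 11]
R5 ← R5 + (2/5)·R3: [0, 0, 0, 2/5, 1]
R6 ← R6 − (4/5)·R3: [0, 0, 0, 26/5, 4]
R5 ← R5 − (1/31)·R4: [0, 0, 0, 0, 20/31]
R6 ← R6 − (13/31)·R4: [0, 0, 0, 0, -19/31]
R6 ← R6 + (19/20)·R5: [0, 0, 0, 0, 0]
5 nonzero rows, so rank(P) = 5.
P has 5 columns; by rank–nullity, nullity = 5 − 5 = 0.

0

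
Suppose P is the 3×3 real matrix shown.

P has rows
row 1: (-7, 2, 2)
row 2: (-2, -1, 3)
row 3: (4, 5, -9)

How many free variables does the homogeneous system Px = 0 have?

0

Row reduce to echelon form.
R2 ← R2 − (2/7)·R1: [0, -11/7, 17/7]
R3 ← R3 + (4/7)·R1: [0, 43/7, -55/7]
R3 ← R3 + (43/11)·R2: [0, 0, 18/11]
3 nonzero rows, so rank(P) = 3.
P has 3 columns; by rank–nullity, nullity = 3 − 3 = 0.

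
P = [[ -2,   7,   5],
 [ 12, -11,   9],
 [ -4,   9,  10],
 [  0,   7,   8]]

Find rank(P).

Row reduce to echelon form.
R2 ← R2 + (6)·R1: [0, 31, 39]
R3 ← R3 − (2)·R1: [0, -5, 0]
R3 ← R3 + (5/31)·R2: [0, 0, 195/31]
R4 ← R4 − (7/31)·R2: [0, 0, -25/31]
R4 ← R4 + (5/39)·R3: [0, 0, 0]
Echelon form has 3 nonzero rows, so rank(P) = 3.

3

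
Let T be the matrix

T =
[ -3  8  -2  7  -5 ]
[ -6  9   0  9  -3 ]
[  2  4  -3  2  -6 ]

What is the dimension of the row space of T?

Row reduce to echelon form.
R2 ← R2 − (2)·R1: [0, -7, 4, -5, 7]
R3 ← R3 + (2/3)·R1: [0, 28/3, -13/3, 20/3, -28/3]
R3 ← R3 + (4/3)·R2: [0, 0, 1, 0, 0]
Echelon form has 3 nonzero rows, so rank(T) = 3.
The row space has dimension equal to the rank: 3.

3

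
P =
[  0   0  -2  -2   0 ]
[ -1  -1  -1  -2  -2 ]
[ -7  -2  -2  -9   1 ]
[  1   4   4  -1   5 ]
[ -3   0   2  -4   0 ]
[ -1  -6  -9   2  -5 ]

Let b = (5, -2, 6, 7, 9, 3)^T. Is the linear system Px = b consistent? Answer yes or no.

no

Row reduce the augmented matrix [P | b].
Swap R1 ↔ R2
R3 ← R3 − (7)·R1: [0, 5, 5, 5, 15, 20]
R4 ← R4 + R1: [0, 3, 3, -3, 3, 5]
R5 ← R5 − (3)·R1: [0, 3, 5, 2, 6, 15]
R6 ← R6 − R1: [0, -5, -8, 4, -3, 5]
Swap R2 ↔ R3
R4 ← R4 − (3/5)·R2: [0, 0, 0, -6, -6, -7]
R5 ← R5 − (3/5)·R2: [0, 0, 2, -1, -3, 3]
R6 ← R6 + R2: [0, 0, -3, 9, 12, 25]
R5 ← R5 + R3: [0, 0, 0, -3, -3, 8]
R6 ← R6 − (3/2)·R3: [0, 0, 0, 12, 12, 35/2]
R5 ← R5 − (1/2)·R4: [0, 0, 0, 0, 0, 23/2]
R6 ← R6 + (2)·R4: [0, 0, 0, 0, 0, 7/2]
R6 ← R6 − (7/23)·R5: [0, 0, 0, 0, 0, 0]
The echelon form has 5 nonzero rows; the last pivot sits in the augmented column, so rank(P) = 4 but rank([P|b]) = 5.
Since the ranks differ, the system is inconsistent.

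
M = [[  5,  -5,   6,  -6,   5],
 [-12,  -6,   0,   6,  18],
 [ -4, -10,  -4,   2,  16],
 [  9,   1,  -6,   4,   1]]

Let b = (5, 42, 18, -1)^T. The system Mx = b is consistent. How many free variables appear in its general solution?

1

Row reduce the augmented matrix [M | b].
R2 ← R2 + (12/5)·R1: [0, -18, 72/5, -42/5, 30, 54]
R3 ← R3 + (4/5)·R1: [0, -14, 4/5, -14/5, 20, 22]
R4 ← R4 − (9/5)·R1: [0, 10, -84/5, 74/5, -8, -10]
R3 ← R3 − (7/9)·R2: [0, 0, -52/5, 56/15, -10/3, -20]
R4 ← R4 + (5/9)·R2: [0, 0, -44/5, 152/15, 26/3, 20]
R4 ← R4 − (11/13)·R3: [0, 0, 0, 272/39, 448/39, 480/13]
The echelon form has 4 nonzero rows, and every pivot lies in the first 5 columns, so rank(M) = rank([M|b]) = 4.
The system is consistent.
Free variables = (unknowns) − (rank) = 5 − 4 = 1.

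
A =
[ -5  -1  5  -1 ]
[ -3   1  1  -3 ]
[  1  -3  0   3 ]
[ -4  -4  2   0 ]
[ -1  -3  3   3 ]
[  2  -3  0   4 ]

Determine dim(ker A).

1

Row reduce to echelon form.
R2 ← R2 − (3/5)·R1: [0, 8/5, -2, -12/5]
R3 ← R3 + (1/5)·R1: [0, -16/5, 1, 14/5]
R4 ← R4 − (4/5)·R1: [0, -16/5, -2, 4/5]
R5 ← R5 − (1/5)·R1: [0, -14/5, 2, 16/5]
R6 ← R6 + (2/5)·R1: [0, -17/5, 2, 18/5]
R3 ← R3 + (2)·R2: [0, 0, -3, -2]
R4 ← R4 + (2)·R2: [0, 0, -6, -4]
R5 ← R5 + (7/4)·R2: [0, 0, -3/2, -1]
R6 ← R6 + (17/8)·R2: [0, 0, -9/4, -3/2]
R4 ← R4 − (2)·R3: [0, 0, 0, 0]
R5 ← R5 − (1/2)·R3: [0, 0, 0, 0]
R6 ← R6 − (3/4)·R3: [0, 0, 0, 0]
3 nonzero rows, so rank(A) = 3.
A has 4 columns; by rank–nullity, nullity = 4 − 3 = 1.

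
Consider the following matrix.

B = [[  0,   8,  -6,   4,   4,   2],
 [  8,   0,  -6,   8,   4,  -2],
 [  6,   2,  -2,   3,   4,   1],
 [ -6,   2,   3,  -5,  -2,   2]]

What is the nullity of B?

3

Row reduce to echelon form.
Swap R1 ↔ R2
R3 ← R3 − (3/4)·R1: [0, 2, 5/2, -3, 1, 5/2]
R4 ← R4 + (3/4)·R1: [0, 2, -3/2, 1, 1, 1/2]
R3 ← R3 − (1/4)·R2: [0, 0, 4, -4, 0, 2]
R4 ← R4 − (1/4)·R2: [0, 0, 0, 0, 0, 0]
3 nonzero rows, so rank(B) = 3.
B has 6 columns; by rank–nullity, nullity = 6 − 3 = 3.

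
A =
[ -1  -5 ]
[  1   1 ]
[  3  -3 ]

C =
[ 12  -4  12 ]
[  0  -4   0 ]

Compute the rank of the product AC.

First compute AC:
[[-12,  24, -12],
 [ 12,  -8,  12],
 [ 36,   0,  36]]
Now row reduce the product.
R2 ← R2 + R1: [0, 16, 0]
R3 ← R3 + (3)·R1: [0, 72, 0]
R3 ← R3 − (9/2)·R2: [0, 0, 0]
2 nonzero rows, so rank(AC) = 2.

2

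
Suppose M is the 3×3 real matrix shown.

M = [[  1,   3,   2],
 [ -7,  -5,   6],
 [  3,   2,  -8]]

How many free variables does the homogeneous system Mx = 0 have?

Row reduce to echelon form.
R2 ← R2 + (7)·R1: [0, 16, 20]
R3 ← R3 − (3)·R1: [0, -7, -14]
R3 ← R3 + (7/16)·R2: [0, 0, -21/4]
3 nonzero rows, so rank(M) = 3.
M has 3 columns; by rank–nullity, nullity = 3 − 3 = 0.

0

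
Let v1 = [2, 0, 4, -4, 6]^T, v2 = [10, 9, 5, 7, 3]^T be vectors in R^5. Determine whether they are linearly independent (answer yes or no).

yes

Form the matrix with these vectors as rows and row reduce.
R2 ← R2 − (5)·R1: [0, 9, -15, 27, -27]
2 nonzero rows, so the 2 vectors span a space of dimension 2.
Since 2 = 2, the vectors are linearly independent.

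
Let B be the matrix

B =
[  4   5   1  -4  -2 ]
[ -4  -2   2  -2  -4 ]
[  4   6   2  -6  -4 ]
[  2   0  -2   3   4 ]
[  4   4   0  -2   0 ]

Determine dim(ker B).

Row reduce to echelon form.
R2 ← R2 + R1: [0, 3, 3, -6, -6]
R3 ← R3 − R1: [0, 1, 1, -2, -2]
R4 ← R4 − (1/2)·R1: [0, -5/2, -5/2, 5, 5]
R5 ← R5 − R1: [0, -1, -1, 2, 2]
R3 ← R3 − (1/3)·R2: [0, 0, 0, 0, 0]
R4 ← R4 + (5/6)·R2: [0, 0, 0, 0, 0]
R5 ← R5 + (1/3)·R2: [0, 0, 0, 0, 0]
2 nonzero rows, so rank(B) = 2.
B has 5 columns; by rank–nullity, nullity = 5 − 2 = 3.

3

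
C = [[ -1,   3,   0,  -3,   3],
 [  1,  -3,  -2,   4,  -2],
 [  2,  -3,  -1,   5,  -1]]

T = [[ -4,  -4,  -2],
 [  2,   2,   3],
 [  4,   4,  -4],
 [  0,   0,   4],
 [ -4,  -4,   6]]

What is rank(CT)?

First compute CT:
[[ -2,  -2,  17],
 [-10, -10,   1],
 [-14, -14,   5]]
Now row reduce the product.
R2 ← R2 − (5)·R1: [0, 0, -84]
R3 ← R3 − (7)·R1: [0, 0, -114]
R3 ← R3 − (19/14)·R2: [0, 0, 0]
2 nonzero rows, so rank(CT) = 2.

2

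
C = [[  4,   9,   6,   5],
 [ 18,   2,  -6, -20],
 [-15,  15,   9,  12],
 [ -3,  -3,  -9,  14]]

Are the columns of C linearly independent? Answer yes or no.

yes

Row reduce C to echelon form.
R2 ← R2 − (9/2)·R1: [0, -77/2, -33, -85/2]
R3 ← R3 + (15/4)·R1: [0, 195/4, 63/2, 123/4]
R4 ← R4 + (3/4)·R1: [0, 15/4, -9/2, 71/4]
R3 ← R3 + (195/154)·R2: [0, 0, -72/7, -1776/77]
R4 ← R4 + (15/154)·R2: [0, 0, -54/7, 1048/77]
R4 ← R4 − (3/4)·R3: [0, 0, 0, 340/11]
4 pivots among 4 columns.
Every column is a pivot column, so the columns are linearly independent.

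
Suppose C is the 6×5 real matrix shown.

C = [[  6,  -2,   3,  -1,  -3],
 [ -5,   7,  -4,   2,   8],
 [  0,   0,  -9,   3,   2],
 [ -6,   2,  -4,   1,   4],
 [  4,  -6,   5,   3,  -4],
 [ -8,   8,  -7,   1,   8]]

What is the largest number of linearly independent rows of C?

Row reduce to echelon form.
R2 ← R2 + (5/6)·R1: [0, 16/3, -3/2, 7/6, 11/2]
R4 ← R4 + R1: [0, 0, -1, 0, 1]
R5 ← R5 − (2/3)·R1: [0, -14/3, 3, 11/3, -2]
R6 ← R6 + (4/3)·R1: [0, 16/3, -3, -1/3, 4]
R5 ← R5 + (7/8)·R2: [0, 0, 27/16, 75/16, 45/16]
R6 ← R6 − R2: [0, 0, -3/2, -3/2, -3/2]
R4 ← R4 − (1/9)·R3: [0, 0, 0, -1/3, 7/9]
R5 ← R5 + (3/16)·R3: [0, 0, 0, 21/4, 51/16]
R6 ← R6 − (1/6)·R3: [0, 0, 0, -2, -11/6]
R5 ← R5 + (63/4)·R4: [0, 0, 0, 0, 247/16]
R6 ← R6 − (6)·R4: [0, 0, 0, 0, -13/2]
R6 ← R6 + (8/19)·R5: [0, 0, 0, 0, 0]
Echelon form has 5 nonzero rows, so rank(C) = 5.
The rank gives the maximum number of linearly independent rows: 5.

5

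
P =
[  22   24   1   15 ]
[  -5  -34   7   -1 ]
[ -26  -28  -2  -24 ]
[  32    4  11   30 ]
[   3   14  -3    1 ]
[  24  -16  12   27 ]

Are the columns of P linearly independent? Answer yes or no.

Row reduce P to echelon form.
R2 ← R2 + (5/22)·R1: [0, -314/11, 159/22, 53/22]
R3 ← R3 + (13/11)·R1: [0, 4/11, -9/11, -69/11]
R4 ← R4 − (16/11)·R1: [0, -340/11, 105/11, 90/11]
R5 ← R5 − (3/22)·R1: [0, 118/11, -69/22, -23/22]
R6 ← R6 − (12/11)·R1: [0, -464/11, 120/11, 117/11]
R3 ← R3 + (2/157)·R2: [0, 0, -114/157, -980/157]
R4 ← R4 − (170/157)·R2: [0, 0, 270/157, 875/157]
R5 ← R5 + (59/157)·R2: [0, 0, -66/157, -22/157]
R6 ← R6 − (232/157)·R2: [0, 0, 36/157, 1111/157]
R4 ← R4 + (45/19)·R3: [0, 0, 0, -175/19]
R5 ← R5 − (11/19)·R3: [0, 0, 0, 66/19]
R6 ← R6 + (6/19)·R3: [0, 0, 0, 97/19]
R5 ← R5 + (66/175)·R4: [0, 0, 0, 0]
R6 ← R6 + (97/175)·R4: [0, 0, 0, 0]
4 pivots among 4 columns.
Every column is a pivot column, so the columns are linearly independent.

yes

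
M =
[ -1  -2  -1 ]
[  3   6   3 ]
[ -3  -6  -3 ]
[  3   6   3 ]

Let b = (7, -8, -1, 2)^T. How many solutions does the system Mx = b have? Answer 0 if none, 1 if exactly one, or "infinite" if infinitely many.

0

Row reduce the augmented matrix [M | b].
R2 ← R2 + (3)·R1: [0, 0, 0, 13]
R3 ← R3 − (3)·R1: [0, 0, 0, -22]
R4 ← R4 + (3)·R1: [0, 0, 0, 23]
R3 ← R3 + (22/13)·R2: [0, 0, 0, 0]
R4 ← R4 − (23/13)·R2: [0, 0, 0, 0]
The echelon form has 2 nonzero rows; the last pivot sits in the augmented column, so rank(M) = 1 but rank([M|b]) = 2.
Since the ranks differ, the system is inconsistent.
It has no solutions.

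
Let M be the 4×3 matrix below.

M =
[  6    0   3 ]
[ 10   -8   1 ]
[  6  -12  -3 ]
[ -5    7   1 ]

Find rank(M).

Row reduce to echelon form.
R2 ← R2 − (5/3)·R1: [0, -8, -4]
R3 ← R3 − R1: [0, -12, -6]
R4 ← R4 + (5/6)·R1: [0, 7, 7/2]
R3 ← R3 − (3/2)·R2: [0, 0, 0]
R4 ← R4 + (7/8)·R2: [0, 0, 0]
Echelon form has 2 nonzero rows, so rank(M) = 2.

2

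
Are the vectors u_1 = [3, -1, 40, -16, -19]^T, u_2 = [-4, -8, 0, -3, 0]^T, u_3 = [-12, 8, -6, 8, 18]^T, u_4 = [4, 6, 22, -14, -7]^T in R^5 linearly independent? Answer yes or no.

Form the matrix with these vectors as rows and row reduce.
R2 ← R2 + (4/3)·R1: [0, -28/3, 160/3, -73/3, -76/3]
R3 ← R3 + (4)·R1: [0, 4, 154, -56, -58]
R4 ← R4 − (4/3)·R1: [0, 22/3, -94/3, 22/3, 55/3]
R3 ← R3 + (3/7)·R2: [0, 0, 1238/7, -465/7, -482/7]
R4 ← R4 + (11/14)·R2: [0, 0, 74/7, -165/14, -11/7]
R4 ← R4 − (37/619)·R3: [0, 0, 0, -9675/1238, 1575/619]
4 nonzero rows, so the 4 vectors span a space of dimension 4.
Since 4 = 4, the vectors are linearly independent.

yes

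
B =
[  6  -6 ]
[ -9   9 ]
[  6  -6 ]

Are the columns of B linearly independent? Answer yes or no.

no

Row reduce B to echelon form.
R2 ← R2 + (3/2)·R1: [0, 0]
R3 ← R3 − R1: [0, 0]
1 pivot among 2 columns.
Only 1 < 2 pivot columns, so the columns are linearly dependent.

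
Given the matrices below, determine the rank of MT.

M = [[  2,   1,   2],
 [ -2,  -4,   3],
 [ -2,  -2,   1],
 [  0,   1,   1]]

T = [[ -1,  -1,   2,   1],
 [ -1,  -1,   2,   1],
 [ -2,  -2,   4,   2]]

First compute MT:
[[ -7,  -7,  14,   7],
 [  0,   0,   0,   0],
 [  2,   2,  -4,  -2],
 [ -3,  -3,   6,   3]]
Now row reduce the product.
R3 ← R3 + (2/7)·R1: [0, 0, 0, 0]
R4 ← R4 − (3/7)·R1: [0, 0, 0, 0]
1 nonzero row, so rank(MT) = 1.

1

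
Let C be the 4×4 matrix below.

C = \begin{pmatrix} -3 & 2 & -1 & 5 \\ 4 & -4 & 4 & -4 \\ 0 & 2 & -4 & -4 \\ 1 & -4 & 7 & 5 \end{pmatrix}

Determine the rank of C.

2

Row reduce to echelon form.
R2 ← R2 + (4/3)·R1: [0, -4/3, 8/3, 8/3]
R4 ← R4 + (1/3)·R1: [0, -10/3, 20/3, 20/3]
R3 ← R3 + (3/2)·R2: [0, 0, 0, 0]
R4 ← R4 − (5/2)·R2: [0, 0, 0, 0]
Echelon form has 2 nonzero rows, so rank(C) = 2.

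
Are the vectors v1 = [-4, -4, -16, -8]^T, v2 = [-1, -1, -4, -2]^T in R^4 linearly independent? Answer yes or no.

Form the matrix with these vectors as rows and row reduce.
R2 ← R2 − (1/4)·R1: [0, 0, 0, 0]
1 nonzero row, so the 2 vectors span a space of dimension 1.
Since 1 < 2, the vectors are linearly dependent.

no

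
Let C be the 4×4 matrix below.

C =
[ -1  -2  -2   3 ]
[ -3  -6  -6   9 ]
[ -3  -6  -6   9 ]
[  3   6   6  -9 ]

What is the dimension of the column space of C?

Row reduce to echelon form.
R2 ← R2 − (3)·R1: [0, 0, 0, 0]
R3 ← R3 − (3)·R1: [0, 0, 0, 0]
R4 ← R4 + (3)·R1: [0, 0, 0, 0]
Echelon form has 1 nonzero row, so rank(C) = 1.
The column space has dimension equal to the rank: 1.

1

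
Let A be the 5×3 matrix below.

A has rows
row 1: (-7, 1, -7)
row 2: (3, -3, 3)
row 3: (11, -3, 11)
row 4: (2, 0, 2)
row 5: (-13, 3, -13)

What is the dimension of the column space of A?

Row reduce to echelon form.
R2 ← R2 + (3/7)·R1: [0, -18/7, 0]
R3 ← R3 + (11/7)·R1: [0, -10/7, 0]
R4 ← R4 + (2/7)·R1: [0, 2/7, 0]
R5 ← R5 − (13/7)·R1: [0, 8/7, 0]
R3 ← R3 − (5/9)·R2: [0, 0, 0]
R4 ← R4 + (1/9)·R2: [0, 0, 0]
R5 ← R5 + (4/9)·R2: [0, 0, 0]
Echelon form has 2 nonzero rows, so rank(A) = 2.
The column space has dimension equal to the rank: 2.

2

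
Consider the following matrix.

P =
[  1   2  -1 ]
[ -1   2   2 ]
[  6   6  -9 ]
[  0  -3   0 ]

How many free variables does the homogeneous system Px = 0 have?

0

Row reduce to echelon form.
R2 ← R2 + R1: [0, 4, 1]
R3 ← R3 − (6)·R1: [0, -6, -3]
R3 ← R3 + (3/2)·R2: [0, 0, -3/2]
R4 ← R4 + (3/4)·R2: [0, 0, 3/4]
R4 ← R4 + (1/2)·R3: [0, 0, 0]
3 nonzero rows, so rank(P) = 3.
P has 3 columns; by rank–nullity, nullity = 3 − 3 = 0.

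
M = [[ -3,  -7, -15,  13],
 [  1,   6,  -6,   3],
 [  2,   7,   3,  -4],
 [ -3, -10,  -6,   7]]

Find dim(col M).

Row reduce to echelon form.
R2 ← R2 + (1/3)·R1: [0, 11/3, -11, 22/3]
R3 ← R3 + (2/3)·R1: [0, 7/3, -7, 14/3]
R4 ← R4 − R1: [0, -3, 9, -6]
R3 ← R3 − (7/11)·R2: [0, 0, 0, 0]
R4 ← R4 + (9/11)·R2: [0, 0, 0, 0]
Echelon form has 2 nonzero rows, so rank(M) = 2.
The column space has dimension equal to the rank: 2.

2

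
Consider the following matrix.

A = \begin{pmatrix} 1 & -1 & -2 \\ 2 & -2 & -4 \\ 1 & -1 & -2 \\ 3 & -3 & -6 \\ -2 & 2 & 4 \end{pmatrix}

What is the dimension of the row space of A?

Row reduce to echelon form.
R2 ← R2 − (2)·R1: [0, 0, 0]
R3 ← R3 − R1: [0, 0, 0]
R4 ← R4 − (3)·R1: [0, 0, 0]
R5 ← R5 + (2)·R1: [0, 0, 0]
Echelon form has 1 nonzero row, so rank(A) = 1.
The row space has dimension equal to the rank: 1.

1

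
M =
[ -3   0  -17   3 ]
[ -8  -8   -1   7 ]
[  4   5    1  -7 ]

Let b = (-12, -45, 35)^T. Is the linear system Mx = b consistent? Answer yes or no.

yes

Row reduce the augmented matrix [M | b].
R2 ← R2 − (8/3)·R1: [0, -8, 133/3, -1, -13]
R3 ← R3 + (4/3)·R1: [0, 5, -65/3, -3, 19]
R3 ← R3 + (5/8)·R2: [0, 0, 145/24, -29/8, 87/8]
The echelon form has 3 nonzero rows, and every pivot lies in the first 4 columns, so rank(M) = rank([M|b]) = 3.
The system is consistent.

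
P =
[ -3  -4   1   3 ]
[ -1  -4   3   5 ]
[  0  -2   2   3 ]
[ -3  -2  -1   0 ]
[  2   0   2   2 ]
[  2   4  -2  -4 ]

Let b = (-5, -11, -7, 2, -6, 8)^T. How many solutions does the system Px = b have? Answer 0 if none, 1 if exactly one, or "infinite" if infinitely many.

infinite

Row reduce the augmented matrix [P | b].
R2 ← R2 − (1/3)·R1: [0, -8/3, 8/3, 4, -28/3]
R4 ← R4 − R1: [0, 2, -2, -3, 7]
R5 ← R5 + (2/3)·R1: [0, -8/3, 8/3, 4, -28/3]
R6 ← R6 + (2/3)·R1: [0, 4/3, -4/3, -2, 14/3]
R3 ← R3 − (3/4)·R2: [0, 0, 0, 0, 0]
R4 ← R4 + (3/4)·R2: [0, 0, 0, 0, 0]
R5 ← R5 − R2: [0, 0, 0, 0, 0]
R6 ← R6 + (1/2)·R2: [0, 0, 0, 0, 0]
The echelon form has 2 nonzero rows, and every pivot lies in the first 4 columns, so rank(P) = rank([P|b]) = 2.
The system is consistent.
rank = 2 < 4 unknowns, so there are infinitely many solutions.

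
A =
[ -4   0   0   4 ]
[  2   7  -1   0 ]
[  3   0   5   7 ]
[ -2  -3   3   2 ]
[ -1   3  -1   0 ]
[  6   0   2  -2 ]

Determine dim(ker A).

0

Row reduce to echelon form.
R2 ← R2 + (1/2)·R1: [0, 7, -1, 2]
R3 ← R3 + (3/4)·R1: [0, 0, 5, 10]
R4 ← R4 − (1/2)·R1: [0, -3, 3, 0]
R5 ← R5 − (1/4)·R1: [0, 3, -1, -1]
R6 ← R6 + (3/2)·R1: [0, 0, 2, 4]
R4 ← R4 + (3/7)·R2: [0, 0, 18/7, 6/7]
R5 ← R5 − (3/7)·R2: [0, 0, -4/7, -13/7]
R4 ← R4 − (18/35)·R3: [0, 0, 0, -30/7]
R5 ← R5 + (4/35)·R3: [0, 0, 0, -5/7]
R6 ← R6 − (2/5)·R3: [0, 0, 0, 0]
R5 ← R5 − (1/6)·R4: [0, 0, 0, 0]
4 nonzero rows, so rank(A) = 4.
A has 4 columns; by rank–nullity, nullity = 4 − 4 = 0.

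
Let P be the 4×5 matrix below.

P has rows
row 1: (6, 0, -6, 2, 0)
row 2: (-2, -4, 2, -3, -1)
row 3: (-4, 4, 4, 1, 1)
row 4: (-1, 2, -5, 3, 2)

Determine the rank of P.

Row reduce to echelon form.
R2 ← R2 + (1/3)·R1: [0, -4, 0, -7/3, -1]
R3 ← R3 + (2/3)·R1: [0, 4, 0, 7/3, 1]
R4 ← R4 + (1/6)·R1: [0, 2, -6, 10/3, 2]
R3 ← R3 + R2: [0, 0, 0, 0, 0]
R4 ← R4 + (1/2)·R2: [0, 0, -6, 13/6, 3/2]
Swap R3 ↔ R4
Echelon form has 3 nonzero rows, so rank(P) = 3.

3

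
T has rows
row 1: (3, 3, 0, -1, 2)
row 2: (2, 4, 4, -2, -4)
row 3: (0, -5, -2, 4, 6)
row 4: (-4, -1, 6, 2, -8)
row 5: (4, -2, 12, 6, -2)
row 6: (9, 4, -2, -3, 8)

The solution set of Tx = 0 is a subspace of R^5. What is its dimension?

1

Row reduce to echelon form.
R2 ← R2 − (2/3)·R1: [0, 2, 4, -4/3, -16/3]
R4 ← R4 + (4/3)·R1: [0, 3, 6, 2/3, -16/3]
R5 ← R5 − (4/3)·R1: [0, -6, 12, 22/3, -14/3]
R6 ← R6 − (3)·R1: [0, -5, -2, 0, 2]
R3 ← R3 + (5/2)·R2: [0, 0, 8, 2/3, -22/3]
R4 ← R4 − (3/2)·R2: [0, 0, 0, 8/3, 8/3]
R5 ← R5 + (3)·R2: [0, 0, 24, 10/3, -62/3]
R6 ← R6 + (5/2)·R2: [0, 0, 8, -10/3, -34/3]
R5 ← R5 − (3)·R3: [0, 0, 0, 4/3, 4/3]
R6 ← R6 − R3: [0, 0, 0, -4, -4]
R5 ← R5 − (1/2)·R4: [0, 0, 0, 0, 0]
R6 ← R6 + (3/2)·R4: [0, 0, 0, 0, 0]
4 nonzero rows, so rank(T) = 4.
T has 5 columns; by rank–nullity, nullity = 5 − 4 = 1.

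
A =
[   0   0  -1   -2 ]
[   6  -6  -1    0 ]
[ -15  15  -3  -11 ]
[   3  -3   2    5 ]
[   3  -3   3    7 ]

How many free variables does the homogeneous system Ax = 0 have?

2

Row reduce to echelon form.
Swap R1 ↔ R2
R3 ← R3 + (5/2)·R1: [0, 0, -11/2, -11]
R4 ← R4 − (1/2)·R1: [0, 0, 5/2, 5]
R5 ← R5 − (1/2)·R1: [0, 0, 7/2, 7]
R3 ← R3 − (11/2)·R2: [0, 0, 0, 0]
R4 ← R4 + (5/2)·R2: [0, 0, 0, 0]
R5 ← R5 + (7/2)·R2: [0, 0, 0, 0]
2 nonzero rows, so rank(A) = 2.
A has 4 columns; by rank–nullity, nullity = 4 − 2 = 2.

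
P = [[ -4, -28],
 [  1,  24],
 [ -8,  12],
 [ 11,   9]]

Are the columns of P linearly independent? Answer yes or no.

yes

Row reduce P to echelon form.
R2 ← R2 + (1/4)·R1: [0, 17]
R3 ← R3 − (2)·R1: [0, 68]
R4 ← R4 + (11/4)·R1: [0, -68]
R3 ← R3 − (4)·R2: [0, 0]
R4 ← R4 + (4)·R2: [0, 0]
2 pivots among 2 columns.
Every column is a pivot column, so the columns are linearly independent.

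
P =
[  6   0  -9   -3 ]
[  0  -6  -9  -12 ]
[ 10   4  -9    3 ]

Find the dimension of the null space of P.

2

Row reduce to echelon form.
R3 ← R3 − (5/3)·R1: [0, 4, 6, 8]
R3 ← R3 + (2/3)·R2: [0, 0, 0, 0]
2 nonzero rows, so rank(P) = 2.
P has 4 columns; by rank–nullity, nullity = 4 − 2 = 2.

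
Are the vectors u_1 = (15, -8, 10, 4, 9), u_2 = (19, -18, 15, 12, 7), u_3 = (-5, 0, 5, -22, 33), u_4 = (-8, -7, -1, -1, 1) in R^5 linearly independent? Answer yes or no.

Form the matrix with these vectors as rows and row reduce.
R2 ← R2 − (19/15)·R1: [0, -118/15, 7/3, 104/15, -22/5]
R3 ← R3 + (1/3)·R1: [0, -8/3, 25/3, -62/3, 36]
R4 ← R4 + (8/15)·R1: [0, -169/15, 13/3, 17/15, 29/5]
R3 ← R3 − (20/59)·R2: [0, 0, 445/59, -1358/59, 2212/59]
R4 ← R4 − (169/118)·R2: [0, 0, 117/118, -519/59, 714/59]
R4 ← R4 − (117/890)·R3: [0, 0, 0, -2568/445, 3192/445]
4 nonzero rows, so the 4 vectors span a space of dimension 4.
Since 4 = 4, the vectors are linearly independent.

yes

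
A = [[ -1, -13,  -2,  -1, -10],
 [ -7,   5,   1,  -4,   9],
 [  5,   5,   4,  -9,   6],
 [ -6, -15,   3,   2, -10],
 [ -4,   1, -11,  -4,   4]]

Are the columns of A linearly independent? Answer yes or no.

yes

Row reduce A to echelon form.
R2 ← R2 − (7)·R1: [0, 96, 15, 3, 79]
R3 ← R3 + (5)·R1: [0, -60, -6, -14, -44]
R4 ← R4 − (6)·R1: [0, 63, 15, 8, 50]
R5 ← R5 − (4)·R1: [0, 53, -3, 0, 44]
R3 ← R3 + (5/8)·R2: [0, 0, 27/8, -97/8, 43/8]
R4 ← R4 − (21/32)·R2: [0, 0, 165/32, 193/32, -59/32]
R5 ← R5 − (53/96)·R2: [0, 0, -361/32, -53/32, 37/96]
R4 ← R4 − (55/36)·R3: [0, 0, 0, 221/9, -181/18]
R5 ← R5 + (361/108)·R3: [0, 0, 0, -1139/27, 991/54]
R5 ← R5 + (67/39)·R4: [0, 0, 0, 0, 14/13]
5 pivots among 5 columns.
Every column is a pivot column, so the columns are linearly independent.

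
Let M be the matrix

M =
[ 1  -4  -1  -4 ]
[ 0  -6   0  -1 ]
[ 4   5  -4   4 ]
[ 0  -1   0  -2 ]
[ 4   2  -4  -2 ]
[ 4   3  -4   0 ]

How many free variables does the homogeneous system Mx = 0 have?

1

Row reduce to echelon form.
R3 ← R3 − (4)·R1: [0, 21, 0, 20]
R5 ← R5 − (4)·R1: [0, 18, 0, 14]
R6 ← R6 − (4)·R1: [0, 19, 0, 16]
R3 ← R3 + (7/2)·R2: [0, 0, 0, 33/2]
R4 ← R4 − (1/6)·R2: [0, 0, 0, -11/6]
R5 ← R5 + (3)·R2: [0, 0, 0, 11]
R6 ← R6 + (19/6)·R2: [0, 0, 0, 77/6]
R4 ← R4 + (1/9)·R3: [0, 0, 0, 0]
R5 ← R5 − (2/3)·R3: [0, 0, 0, 0]
R6 ← R6 − (7/9)·R3: [0, 0, 0, 0]
3 nonzero rows, so rank(M) = 3.
M has 4 columns; by rank–nullity, nullity = 4 − 3 = 1.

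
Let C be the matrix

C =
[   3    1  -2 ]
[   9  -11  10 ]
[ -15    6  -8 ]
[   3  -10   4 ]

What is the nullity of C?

0

Row reduce to echelon form.
R2 ← R2 − (3)·R1: [0, -14, 16]
R3 ← R3 + (5)·R1: [0, 11, -18]
R4 ← R4 − R1: [0, -11, 6]
R3 ← R3 + (11/14)·R2: [0, 0, -38/7]
R4 ← R4 − (11/14)·R2: [0, 0, -46/7]
R4 ← R4 − (23/19)·R3: [0, 0, 0]
3 nonzero rows, so rank(C) = 3.
C has 3 columns; by rank–nullity, nullity = 3 − 3 = 0.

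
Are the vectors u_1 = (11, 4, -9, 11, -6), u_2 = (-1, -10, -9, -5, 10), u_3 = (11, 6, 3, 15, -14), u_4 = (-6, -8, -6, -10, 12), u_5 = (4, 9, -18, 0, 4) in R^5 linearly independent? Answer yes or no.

no

Form the matrix with these vectors as rows and row reduce.
R2 ← R2 + (1/11)·R1: [0, -106/11, -108/11, -4, 104/11]
R3 ← R3 − R1: [0, 2, 12, 4, -8]
R4 ← R4 + (6/11)·R1: [0, -64/11, -120/11, -4, 96/11]
R5 ← R5 − (4/11)·R1: [0, 83/11, -162/11, -4, 68/11]
R3 ← R3 + (11/53)·R2: [0, 0, 528/53, 168/53, -320/53]
R4 ← R4 − (32/53)·R2: [0, 0, -264/53, -84/53, 160/53]
R5 ← R5 + (83/106)·R2: [0, 0, -1188/53, -378/53, 720/53]
R4 ← R4 + (1/2)·R3: [0, 0, 0, 0, 0]
R5 ← R5 + (9/4)·R3: [0, 0, 0, 0, 0]
3 nonzero rows, so the 5 vectors span a space of dimension 3.
Since 3 < 5, the vectors are linearly dependent.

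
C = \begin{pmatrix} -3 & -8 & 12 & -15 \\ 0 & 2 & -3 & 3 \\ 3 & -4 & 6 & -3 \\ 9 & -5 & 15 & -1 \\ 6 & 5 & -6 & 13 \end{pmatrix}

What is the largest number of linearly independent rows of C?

3

Row reduce to echelon form.
R3 ← R3 + R1: [0, -12, 18, -18]
R4 ← R4 + (3)·R1: [0, -29, 51, -46]
R5 ← R5 + (2)·R1: [0, -11, 18, -17]
R3 ← R3 + (6)·R2: [0, 0, 0, 0]
R4 ← R4 + (29/2)·R2: [0, 0, 15/2, -5/2]
R5 ← R5 + (11/2)·R2: [0, 0, 3/2, -1/2]
Swap R3 ↔ R4
R5 ← R5 − (1/5)·R3: [0, 0, 0, 0]
Echelon form has 3 nonzero rows, so rank(C) = 3.
The rank gives the maximum number of linearly independent rows: 3.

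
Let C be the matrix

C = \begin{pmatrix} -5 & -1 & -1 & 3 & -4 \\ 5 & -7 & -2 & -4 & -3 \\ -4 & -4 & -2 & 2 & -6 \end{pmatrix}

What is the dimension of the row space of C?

2

Row reduce to echelon form.
R2 ← R2 + R1: [0, -8, -3, -1, -7]
R3 ← R3 − (4/5)·R1: [0, -16/5, -6/5, -2/5, -14/5]
R3 ← R3 − (2/5)·R2: [0, 0, 0, 0, 0]
Echelon form has 2 nonzero rows, so rank(C) = 2.
The row space has dimension equal to the rank: 2.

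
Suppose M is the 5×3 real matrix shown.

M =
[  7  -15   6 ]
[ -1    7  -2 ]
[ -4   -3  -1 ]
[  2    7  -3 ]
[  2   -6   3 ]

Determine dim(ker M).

Row reduce to echelon form.
R2 ← R2 + (1/7)·R1: [0, 34/7, -8/7]
R3 ← R3 + (4/7)·R1: [0, -81/7, 17/7]
R4 ← R4 − (2/7)·R1: [0, 79/7, -33/7]
R5 ← R5 − (2/7)·R1: [0, -12/7, 9/7]
R3 ← R3 + (81/34)·R2: [0, 0, -5/17]
R4 ← R4 − (79/34)·R2: [0, 0, -35/17]
R5 ← R5 + (6/17)·R2: [0, 0, 15/17]
R4 ← R4 − (7)·R3: [0, 0, 0]
R5 ← R5 + (3)·R3: [0, 0, 0]
3 nonzero rows, so rank(M) = 3.
M has 3 columns; by rank–nullity, nullity = 3 − 3 = 0.

0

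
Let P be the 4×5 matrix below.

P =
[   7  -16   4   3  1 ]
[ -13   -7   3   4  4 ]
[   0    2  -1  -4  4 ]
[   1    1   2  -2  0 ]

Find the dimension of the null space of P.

1

Row reduce to echelon form.
R2 ← R2 + (13/7)·R1: [0, -257/7, 73/7, 67/7, 41/7]
R4 ← R4 − (1/7)·R1: [0, 23/7, 10/7, -17/7, -1/7]
R3 ← R3 + (14/257)·R2: [0, 0, -111/257, -894/257, 1110/257]
R4 ← R4 + (23/257)·R2: [0, 0, 607/257, -404/257, 98/257]
R4 ← R4 + (607/111)·R3: [0, 0, 0, -762/37, 24]
4 nonzero rows, so rank(P) = 4.
P has 5 columns; by rank–nullity, nullity = 5 − 4 = 1.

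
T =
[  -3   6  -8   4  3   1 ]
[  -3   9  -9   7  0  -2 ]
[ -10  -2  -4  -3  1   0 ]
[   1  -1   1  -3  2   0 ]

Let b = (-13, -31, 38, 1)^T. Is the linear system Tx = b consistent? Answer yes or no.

Row reduce the augmented matrix [T | b].
R2 ← R2 − R1: [0, 3, -1, 3, -3, -3, -18]
R3 ← R3 − (10/3)·R1: [0, -22, 68/3, -49/3, -9, -10/3, 244/3]
R4 ← R4 + (1/3)·R1: [0, 1, -5/3, -5/3, 3, 1/3, -10/3]
R3 ← R3 + (22/3)·R2: [0, 0, 46/3, 17/3, -31, -76/3, -152/3]
R4 ← R4 − (1/3)·R2: [0, 0, -4/3, -8/3, 4, 4/3, 8/3]
R4 ← R4 + (2/23)·R3: [0, 0, 0, -50/23, 30/23, -20/23, -40/23]
The echelon form has 4 nonzero rows, and every pivot lies in the first 6 columns, so rank(T) = rank([T|b]) = 4.
The system is consistent.

yes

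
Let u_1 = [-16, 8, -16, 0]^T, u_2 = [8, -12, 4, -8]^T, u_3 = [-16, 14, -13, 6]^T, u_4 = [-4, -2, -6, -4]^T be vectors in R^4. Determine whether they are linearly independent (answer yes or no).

Form the matrix with these vectors as rows and row reduce.
R2 ← R2 + (1/2)·R1: [0, -8, -4, -8]
R3 ← R3 − R1: [0, 6, 3, 6]
R4 ← R4 − (1/4)·R1: [0, -4, -2, -4]
R3 ← R3 + (3/4)·R2: [0, 0, 0, 0]
R4 ← R4 − (1/2)·R2: [0, 0, 0, 0]
2 nonzero rows, so the 4 vectors span a space of dimension 2.
Since 2 < 4, the vectors are linearly dependent.

no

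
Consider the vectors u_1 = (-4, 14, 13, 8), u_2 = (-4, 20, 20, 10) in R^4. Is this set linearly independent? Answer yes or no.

yes

Form the matrix with these vectors as rows and row reduce.
R2 ← R2 − R1: [0, 6, 7, 2]
2 nonzero rows, so the 2 vectors span a space of dimension 2.
Since 2 = 2, the vectors are linearly independent.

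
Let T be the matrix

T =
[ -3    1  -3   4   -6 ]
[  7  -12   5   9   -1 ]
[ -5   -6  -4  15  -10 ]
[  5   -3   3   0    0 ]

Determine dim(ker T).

Row reduce to echelon form.
R2 ← R2 + (7/3)·R1: [0, -29/3, -2, 55/3, -15]
R3 ← R3 − (5/3)·R1: [0, -23/3, 1, 25/3, 0]
R4 ← R4 + (5/3)·R1: [0, -4/3, -2, 20/3, -10]
R3 ← R3 − (23/29)·R2: [0, 0, 75/29, -180/29, 345/29]
R4 ← R4 − (4/29)·R2: [0, 0, -50/29, 120/29, -230/29]
R4 ← R4 + (2/3)·R3: [0, 0, 0, 0, 0]
3 nonzero rows, so rank(T) = 3.
T has 5 columns; by rank–nullity, nullity = 5 − 3 = 2.

2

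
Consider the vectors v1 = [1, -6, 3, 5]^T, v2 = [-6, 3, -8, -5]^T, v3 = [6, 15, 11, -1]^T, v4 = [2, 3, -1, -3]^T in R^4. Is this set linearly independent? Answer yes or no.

Form the matrix with these vectors as rows and row reduce.
R2 ← R2 + (6)·R1: [0, -33, 10, 25]
R3 ← R3 − (6)·R1: [0, 51, -7, -31]
R4 ← R4 − (2)·R1: [0, 15, -7, -13]
R3 ← R3 + (17/11)·R2: [0, 0, 93/11, 84/11]
R4 ← R4 + (5/11)·R2: [0, 0, -27/11, -18/11]
R4 ← R4 + (9/31)·R3: [0, 0, 0, 18/31]
4 nonzero rows, so the 4 vectors span a space of dimension 4.
Since 4 = 4, the vectors are linearly independent.

yes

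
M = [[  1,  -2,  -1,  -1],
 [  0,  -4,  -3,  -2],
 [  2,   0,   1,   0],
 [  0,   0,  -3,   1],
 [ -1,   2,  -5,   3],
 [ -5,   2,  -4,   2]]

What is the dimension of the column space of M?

Row reduce to echelon form.
R3 ← R3 − (2)·R1: [0, 4, 3, 2]
R5 ← R5 + R1: [0, 0, -6, 2]
R6 ← R6 + (5)·R1: [0, -8, -9, -3]
R3 ← R3 + R2: [0, 0, 0, 0]
R6 ← R6 − (2)·R2: [0, 0, -3, 1]
Swap R3 ↔ R4
R5 ← R5 − (2)·R3: [0, 0, 0, 0]
R6 ← R6 − R3: [0, 0, 0, 0]
Echelon form has 3 nonzero rows, so rank(M) = 3.
The column space has dimension equal to the rank: 3.

3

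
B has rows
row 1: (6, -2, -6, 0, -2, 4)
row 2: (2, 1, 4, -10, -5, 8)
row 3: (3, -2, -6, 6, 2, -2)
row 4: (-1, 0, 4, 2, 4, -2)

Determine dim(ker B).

Row reduce to echelon form.
R2 ← R2 − (1/3)·R1: [0, 5/3, 6, -10, -13/3, 20/3]
R3 ← R3 − (1/2)·R1: [0, -1, -3, 6, 3, -4]
R4 ← R4 + (1/6)·R1: [0, -1/3, 3, 2, 11/3, -4/3]
R3 ← R3 + (3/5)·R2: [0, 0, 3/5, 0, 2/5, 0]
R4 ← R4 + (1/5)·R2: [0, 0, 21/5, 0, 14/5, 0]
R4 ← R4 − (7)·R3: [0, 0, 0, 0, 0, 0]
3 nonzero rows, so rank(B) = 3.
B has 6 columns; by rank–nullity, nullity = 6 − 3 = 3.

3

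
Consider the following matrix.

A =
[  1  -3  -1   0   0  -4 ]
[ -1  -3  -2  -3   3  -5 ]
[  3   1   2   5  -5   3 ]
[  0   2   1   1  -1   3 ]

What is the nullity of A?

Row reduce to echelon form.
R2 ← R2 + R1: [0, -6, -3, -3, 3, -9]
R3 ← R3 − (3)·R1: [0, 10, 5, 5, -5, 15]
R3 ← R3 + (5/3)·R2: [0, 0, 0, 0, 0, 0]
R4 ← R4 + (1/3)·R2: [0, 0, 0, 0, 0, 0]
2 nonzero rows, so rank(A) = 2.
A has 6 columns; by rank–nullity, nullity = 6 − 2 = 4.

4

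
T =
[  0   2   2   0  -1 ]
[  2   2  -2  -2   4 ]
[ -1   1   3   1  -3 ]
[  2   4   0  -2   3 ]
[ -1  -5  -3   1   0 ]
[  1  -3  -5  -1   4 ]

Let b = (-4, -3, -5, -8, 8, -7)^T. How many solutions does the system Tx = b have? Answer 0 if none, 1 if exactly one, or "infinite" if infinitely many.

Row reduce the augmented matrix [T | b].
Swap R1 ↔ R2
R3 ← R3 + (1/2)·R1: [0, 2, 2, 0, -1, -13/2]
R4 ← R4 − R1: [0, 2, 2, 0, -1, -5]
R5 ← R5 + (1/2)·R1: [0, -4, -4, 0, 2, 13/2]
R6 ← R6 − (1/2)·R1: [0, -4, -4, 0, 2, -11/2]
R3 ← R3 − R2: [0, 0, 0, 0, 0, -5/2]
R4 ← R4 − R2: [0, 0, 0, 0, 0, -1]
R5 ← R5 + (2)·R2: [0, 0, 0, 0, 0, -3/2]
R6 ← R6 + (2)·R2: [0, 0, 0, 0, 0, -27/2]
R4 ← R4 − (2/5)·R3: [0, 0, 0, 0, 0, 0]
R5 ← R5 − (3/5)·R3: [0, 0, 0, 0, 0, 0]
R6 ← R6 − (27/5)·R3: [0, 0, 0, 0, 0, 0]
The echelon form has 3 nonzero rows; the last pivot sits in the augmented column, so rank(T) = 2 but rank([T|b]) = 3.
Since the ranks differ, the system is inconsistent.
It has no solutions.

0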